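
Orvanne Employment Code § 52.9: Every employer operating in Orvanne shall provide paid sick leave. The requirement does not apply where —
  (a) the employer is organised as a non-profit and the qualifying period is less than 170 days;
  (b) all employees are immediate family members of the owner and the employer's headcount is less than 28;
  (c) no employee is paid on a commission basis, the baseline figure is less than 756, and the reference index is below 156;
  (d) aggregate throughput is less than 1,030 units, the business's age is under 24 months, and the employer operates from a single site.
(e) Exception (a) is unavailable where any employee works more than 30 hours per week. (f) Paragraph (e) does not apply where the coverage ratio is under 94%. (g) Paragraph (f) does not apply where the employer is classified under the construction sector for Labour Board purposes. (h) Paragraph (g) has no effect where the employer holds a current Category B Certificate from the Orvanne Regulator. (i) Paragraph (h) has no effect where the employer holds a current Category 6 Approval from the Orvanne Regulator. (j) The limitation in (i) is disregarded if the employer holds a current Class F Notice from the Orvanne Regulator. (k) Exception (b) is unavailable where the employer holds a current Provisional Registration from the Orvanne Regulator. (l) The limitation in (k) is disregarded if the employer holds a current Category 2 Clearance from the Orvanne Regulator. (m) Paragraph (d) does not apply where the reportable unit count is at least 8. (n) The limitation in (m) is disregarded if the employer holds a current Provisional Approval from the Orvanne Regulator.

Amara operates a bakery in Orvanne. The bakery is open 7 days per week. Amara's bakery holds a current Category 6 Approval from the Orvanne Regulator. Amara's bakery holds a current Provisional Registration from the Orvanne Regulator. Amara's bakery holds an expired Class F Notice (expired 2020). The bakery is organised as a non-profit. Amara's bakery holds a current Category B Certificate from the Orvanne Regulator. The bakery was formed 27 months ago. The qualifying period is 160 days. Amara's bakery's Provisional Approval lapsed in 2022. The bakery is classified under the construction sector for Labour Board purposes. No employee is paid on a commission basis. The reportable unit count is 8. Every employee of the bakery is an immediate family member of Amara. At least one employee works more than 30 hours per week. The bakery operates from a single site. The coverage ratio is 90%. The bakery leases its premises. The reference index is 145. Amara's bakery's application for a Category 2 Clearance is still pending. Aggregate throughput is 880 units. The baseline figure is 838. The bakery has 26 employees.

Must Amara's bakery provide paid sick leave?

Yes — Amara's bakery must provide paid sick leave.

Exception (a) is satisfied on its face — the employer is a non-profit; the qualifying period is 160 days, less than the 170 days limit. Turning to paragraphs (e)–(j): (e) operates — at least one employee exceeds 30 hours/week. (f) would limit (e) — the coverage ratio is 90%, under the 94% limit — but (g) sets (f) aside: (g) applies — the bakery is classified under the construction sector. (h) would limit (g) — a current Category B Certificate is held — but (i) sets (h) aside: (i) operates — a current Category 6 Approval is held. (j), which would lift (i), is not engaged — no current Class F Notice is held. Exception (a) does not apply.
Exception (b)'s conditions are all satisfied: every employee is an immediate family member; the employer's headcount is 26, less than the 28 limit. But: (k) is triggered — a current Provisional Registration is held. (l) is not engaged (there is no Category 2 Clearance in force), so (k) stands. So (b) is unavailable.
Exception (c) does not apply: the baseline figure is 838, not less than 756.
Exception (d) does not apply: the business's age is 27 months, not under 24 months.
No exception applies. The general rule governs.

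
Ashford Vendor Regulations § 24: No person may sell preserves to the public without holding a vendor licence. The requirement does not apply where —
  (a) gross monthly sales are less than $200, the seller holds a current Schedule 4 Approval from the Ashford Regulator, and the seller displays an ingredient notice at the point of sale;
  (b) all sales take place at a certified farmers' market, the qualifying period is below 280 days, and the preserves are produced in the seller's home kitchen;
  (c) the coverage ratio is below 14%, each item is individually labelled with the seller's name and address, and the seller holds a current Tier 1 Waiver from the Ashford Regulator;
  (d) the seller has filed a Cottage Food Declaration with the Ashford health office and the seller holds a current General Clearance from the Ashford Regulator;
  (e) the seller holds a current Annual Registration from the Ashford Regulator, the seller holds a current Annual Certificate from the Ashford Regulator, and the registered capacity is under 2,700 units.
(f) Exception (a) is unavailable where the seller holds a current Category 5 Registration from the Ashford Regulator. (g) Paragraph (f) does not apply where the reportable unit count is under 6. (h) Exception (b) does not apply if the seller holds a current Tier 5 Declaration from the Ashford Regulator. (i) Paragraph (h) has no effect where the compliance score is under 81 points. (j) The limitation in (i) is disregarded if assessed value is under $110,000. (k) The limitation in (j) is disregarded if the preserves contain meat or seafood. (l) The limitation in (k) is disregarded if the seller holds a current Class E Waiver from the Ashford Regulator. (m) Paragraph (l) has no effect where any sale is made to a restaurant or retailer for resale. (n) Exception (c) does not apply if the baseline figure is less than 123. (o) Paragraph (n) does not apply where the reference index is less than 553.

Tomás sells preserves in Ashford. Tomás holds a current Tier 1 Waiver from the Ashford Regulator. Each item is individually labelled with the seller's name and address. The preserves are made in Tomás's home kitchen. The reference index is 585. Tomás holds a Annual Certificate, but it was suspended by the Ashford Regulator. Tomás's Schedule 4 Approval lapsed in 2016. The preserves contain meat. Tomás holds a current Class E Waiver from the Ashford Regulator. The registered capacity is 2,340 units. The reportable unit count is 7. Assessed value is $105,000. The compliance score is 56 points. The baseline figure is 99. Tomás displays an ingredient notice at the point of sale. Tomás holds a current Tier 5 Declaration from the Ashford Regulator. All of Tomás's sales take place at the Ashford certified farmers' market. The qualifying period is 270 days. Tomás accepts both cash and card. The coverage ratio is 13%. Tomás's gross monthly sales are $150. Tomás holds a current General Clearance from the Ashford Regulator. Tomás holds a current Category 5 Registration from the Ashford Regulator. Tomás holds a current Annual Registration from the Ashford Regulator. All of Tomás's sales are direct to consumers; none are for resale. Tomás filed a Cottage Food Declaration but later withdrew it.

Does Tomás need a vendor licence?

Yes — Tomás must hold a vendor licence.

Exception (a) fails — no current Schedule 4 Approval is held.
All of (b)'s requirements are met (all sales are at a certified farmers' market; the qualifying period is 270 days, below the 280 days limit; the preserves are home-kitchen produced). However, paragraphs (h)–(m) must be considered: (h) is engaged — a current Tier 5 Declaration is held. (i) is engaged (the compliance score is 56 points, under the 81 points limit), but yields to (j): (j) operates against (i): assessed value is $105,000, under the $110,000 limit. (k) would limit (j) — the preserves contain meat — but (l) sets (k) aside: (l) is triggered — a current Class E Waiver is held. (m) is not engaged (no sales are for resale), so (l) stands. (b) is therefore removed.
Exception (c)'s conditions are all satisfied: the coverage ratio is 13%, below the 14% limit; items are individually labelled; a current Tier 1 Waiver is held. But: (n) operates against (c): the baseline figure is 99, less than the 123 limit. (o), which would lift (n), is not triggered — the reference index is 585, not less than 553. Exception (c) does not apply.
Exception (d) does not apply: the Cottage Food Declaration was withdrawn.
Exception (e) fails — the Annual Certificate is not current.
No exception applies. The general rule governs.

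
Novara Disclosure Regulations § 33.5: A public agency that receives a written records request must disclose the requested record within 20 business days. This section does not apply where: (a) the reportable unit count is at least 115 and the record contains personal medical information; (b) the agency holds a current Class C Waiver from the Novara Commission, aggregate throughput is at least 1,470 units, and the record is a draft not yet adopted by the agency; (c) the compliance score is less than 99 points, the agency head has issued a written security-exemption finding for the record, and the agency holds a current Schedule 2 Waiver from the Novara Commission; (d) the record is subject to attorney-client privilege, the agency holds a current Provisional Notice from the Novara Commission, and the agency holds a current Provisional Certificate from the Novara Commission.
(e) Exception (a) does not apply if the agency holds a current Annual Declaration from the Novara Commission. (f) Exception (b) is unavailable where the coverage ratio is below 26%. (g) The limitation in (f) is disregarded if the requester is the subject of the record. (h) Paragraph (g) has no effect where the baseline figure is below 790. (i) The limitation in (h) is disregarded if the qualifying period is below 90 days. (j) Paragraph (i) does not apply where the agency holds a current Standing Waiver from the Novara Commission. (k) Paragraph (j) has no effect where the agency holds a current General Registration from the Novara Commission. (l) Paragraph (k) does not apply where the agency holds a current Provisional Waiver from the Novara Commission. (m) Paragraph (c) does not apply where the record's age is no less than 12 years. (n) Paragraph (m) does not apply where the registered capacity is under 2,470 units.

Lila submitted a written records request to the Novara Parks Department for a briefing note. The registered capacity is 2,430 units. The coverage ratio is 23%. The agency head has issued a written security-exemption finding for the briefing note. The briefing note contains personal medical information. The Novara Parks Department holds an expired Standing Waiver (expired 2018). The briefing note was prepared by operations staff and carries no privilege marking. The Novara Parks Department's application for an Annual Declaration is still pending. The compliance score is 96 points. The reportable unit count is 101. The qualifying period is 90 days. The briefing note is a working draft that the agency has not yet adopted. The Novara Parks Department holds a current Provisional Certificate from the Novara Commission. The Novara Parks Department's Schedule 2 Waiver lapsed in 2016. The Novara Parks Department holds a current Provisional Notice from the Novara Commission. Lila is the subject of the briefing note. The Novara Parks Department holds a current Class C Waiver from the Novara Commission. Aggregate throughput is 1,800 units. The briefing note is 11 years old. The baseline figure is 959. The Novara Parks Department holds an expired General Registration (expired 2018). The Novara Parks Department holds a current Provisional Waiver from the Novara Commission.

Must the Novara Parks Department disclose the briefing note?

No — exception (b) applies; the Novara Parks Department is not required to disclose the briefing note.

Exception (a) does not apply: the reportable unit count is 101, short of 115.
Exception (b) is satisfied on its face — a current Class C Waiver is held; aggregate throughput is 1,800 units, meeting the 1,470 units threshold; the briefing note is an unadopted draft. Applying paragraphs (f)–(l): (f) would limit (b) — the coverage ratio is 23%, below the 26% limit — but (g) sets (f) aside: (g) operates — Lila is the subject of the briefing note. (h) is inapplicable (the baseline figure is 959, not below 790), so (g) stands. (b) remains available.
Exception (c) does not apply: there is no Schedule 2 Waiver in force.
Exception (d) does not apply: the briefing note carries no privilege marking.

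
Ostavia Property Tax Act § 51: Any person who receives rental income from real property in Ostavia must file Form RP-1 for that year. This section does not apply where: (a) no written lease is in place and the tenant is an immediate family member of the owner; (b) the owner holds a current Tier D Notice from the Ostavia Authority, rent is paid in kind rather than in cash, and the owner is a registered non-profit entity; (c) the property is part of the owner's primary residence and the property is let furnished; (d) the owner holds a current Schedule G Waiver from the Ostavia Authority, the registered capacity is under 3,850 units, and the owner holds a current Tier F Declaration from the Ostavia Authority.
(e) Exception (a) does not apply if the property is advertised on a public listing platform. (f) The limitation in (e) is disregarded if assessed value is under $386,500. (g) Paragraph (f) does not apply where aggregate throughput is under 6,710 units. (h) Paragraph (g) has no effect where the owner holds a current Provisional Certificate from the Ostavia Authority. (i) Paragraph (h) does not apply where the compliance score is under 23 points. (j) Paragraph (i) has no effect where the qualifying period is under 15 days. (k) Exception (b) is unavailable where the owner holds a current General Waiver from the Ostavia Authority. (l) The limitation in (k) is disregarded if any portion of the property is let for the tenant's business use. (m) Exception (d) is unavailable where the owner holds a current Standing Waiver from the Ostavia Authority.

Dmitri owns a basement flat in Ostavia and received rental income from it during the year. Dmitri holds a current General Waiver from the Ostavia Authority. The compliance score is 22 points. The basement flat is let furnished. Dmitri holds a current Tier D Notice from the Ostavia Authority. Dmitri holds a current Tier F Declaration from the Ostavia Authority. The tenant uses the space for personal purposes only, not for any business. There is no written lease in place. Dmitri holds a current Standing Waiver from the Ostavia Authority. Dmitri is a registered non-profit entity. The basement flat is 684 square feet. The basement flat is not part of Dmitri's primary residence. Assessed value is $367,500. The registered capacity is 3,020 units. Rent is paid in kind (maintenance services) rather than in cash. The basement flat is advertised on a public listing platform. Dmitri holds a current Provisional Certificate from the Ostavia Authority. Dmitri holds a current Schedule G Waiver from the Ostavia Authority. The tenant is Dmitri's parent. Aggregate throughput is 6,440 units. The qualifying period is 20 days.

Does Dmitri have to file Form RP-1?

Exception (a): there is no written lease; the tenant is an immediate family member — every condition holds. However, paragraphs (e)–(j) must be considered: (e) is engaged — the property is publicly advertised. (f) would limit (e) — assessed value is $367,500, under the $386,500 limit — but (g) sets (f) aside: (g) is triggered — aggregate throughput is 6,440 units, under the 6,710 units limit. (h) would limit (g) — a current Provisional Certificate is held — but (i) sets (h) aside: (i) operates against (h): the compliance score is 22 points, under the 23 points limit. (j) does not operate here (the qualifying period is 20 days, not under 15 days), so (i) stands. (a) is therefore removed.
Exception (b) is satisfied on its face — a current Tier D Notice is held; rent is paid in kind; Dmitri is a registered non-profit. However, paragraphs (k)–(l) must be considered: (k) operates against (b): a current General Waiver is held. (l), which would lift (k), is inapplicable — the space is used for personal purposes only. So (b) is unavailable.
Exception (c) fails — the basement flat is not part of the primary residence.
All of (d)'s requirements are met (a current Schedule G Waiver is held; the registered capacity is 3,020 units, under the 3,850 units limit; a current Tier F Declaration is held). But: (m) applies — a current Standing Waiver is held. So (d) is unavailable.
None of the exceptions is available; § 51 applies in full.

Yes — Dmitri must file Form RP-1.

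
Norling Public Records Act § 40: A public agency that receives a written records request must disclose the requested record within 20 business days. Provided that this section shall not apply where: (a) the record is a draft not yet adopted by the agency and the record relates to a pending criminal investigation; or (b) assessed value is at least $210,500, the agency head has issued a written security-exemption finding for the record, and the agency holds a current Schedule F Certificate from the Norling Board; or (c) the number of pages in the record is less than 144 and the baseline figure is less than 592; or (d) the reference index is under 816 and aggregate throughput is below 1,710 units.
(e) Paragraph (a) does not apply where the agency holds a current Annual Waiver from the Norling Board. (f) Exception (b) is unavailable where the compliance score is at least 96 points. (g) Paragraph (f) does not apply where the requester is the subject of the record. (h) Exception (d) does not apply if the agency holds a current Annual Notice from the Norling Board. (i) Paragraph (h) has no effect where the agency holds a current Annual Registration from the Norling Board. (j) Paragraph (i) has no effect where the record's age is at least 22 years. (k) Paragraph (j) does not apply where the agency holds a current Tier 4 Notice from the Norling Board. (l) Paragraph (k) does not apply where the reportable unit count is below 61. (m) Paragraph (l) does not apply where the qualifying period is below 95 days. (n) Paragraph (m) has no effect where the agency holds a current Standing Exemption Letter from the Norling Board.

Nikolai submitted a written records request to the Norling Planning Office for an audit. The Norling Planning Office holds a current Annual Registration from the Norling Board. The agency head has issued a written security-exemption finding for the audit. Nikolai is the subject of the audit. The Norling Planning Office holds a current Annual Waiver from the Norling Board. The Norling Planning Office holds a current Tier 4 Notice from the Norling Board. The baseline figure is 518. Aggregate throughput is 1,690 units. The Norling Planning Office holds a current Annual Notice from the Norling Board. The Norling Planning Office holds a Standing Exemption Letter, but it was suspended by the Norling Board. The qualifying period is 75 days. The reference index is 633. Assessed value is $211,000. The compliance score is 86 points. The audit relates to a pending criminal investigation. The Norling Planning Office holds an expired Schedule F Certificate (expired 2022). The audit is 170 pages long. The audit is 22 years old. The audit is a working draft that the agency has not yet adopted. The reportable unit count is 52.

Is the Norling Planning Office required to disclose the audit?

No — exception (d) applies; the Norling Planning Office is not required to disclose the audit.

Exception (a)'s conditions are all satisfied: the audit is an unadopted draft; the audit relates to a pending investigation. But applying paragraph (e): (e) operates — a current Annual Waiver is held. (a) is therefore removed.
Exception (b) requires that the agency holds a current Schedule F Certificate from the Norling Board; but no current Schedule F Certificate is held, so (b) is unavailable.
Exception (c) requires that the number of pages in the record is less than 144; but the number of pages in the record is 170, not less than 144, so (c) is unavailable.
Exception (d): the reference index is 633, under the 816 limit; aggregate throughput is 1,690 units, below the 1,710 units limit — every condition holds. Applying paragraphs (h)–(n): (h) is engaged (a current Annual Notice is held), but yields to (i): (i) operates against (h): a current Annual Registration is held. (j) would limit (i) — the record's age is 22 years, meeting the 22 years threshold — but (k) sets (j) aside: (k) operates against (j): a current Tier 4 Notice is held. (l) is triggered (the reportable unit count is 52, below the 61 limit), but yields to (m): (m) is triggered — the qualifying period is 75 days, below the 95 days limit. (n), which would lift (m), does not operate here — the Standing Exemption Letter is not current. So (d) applies.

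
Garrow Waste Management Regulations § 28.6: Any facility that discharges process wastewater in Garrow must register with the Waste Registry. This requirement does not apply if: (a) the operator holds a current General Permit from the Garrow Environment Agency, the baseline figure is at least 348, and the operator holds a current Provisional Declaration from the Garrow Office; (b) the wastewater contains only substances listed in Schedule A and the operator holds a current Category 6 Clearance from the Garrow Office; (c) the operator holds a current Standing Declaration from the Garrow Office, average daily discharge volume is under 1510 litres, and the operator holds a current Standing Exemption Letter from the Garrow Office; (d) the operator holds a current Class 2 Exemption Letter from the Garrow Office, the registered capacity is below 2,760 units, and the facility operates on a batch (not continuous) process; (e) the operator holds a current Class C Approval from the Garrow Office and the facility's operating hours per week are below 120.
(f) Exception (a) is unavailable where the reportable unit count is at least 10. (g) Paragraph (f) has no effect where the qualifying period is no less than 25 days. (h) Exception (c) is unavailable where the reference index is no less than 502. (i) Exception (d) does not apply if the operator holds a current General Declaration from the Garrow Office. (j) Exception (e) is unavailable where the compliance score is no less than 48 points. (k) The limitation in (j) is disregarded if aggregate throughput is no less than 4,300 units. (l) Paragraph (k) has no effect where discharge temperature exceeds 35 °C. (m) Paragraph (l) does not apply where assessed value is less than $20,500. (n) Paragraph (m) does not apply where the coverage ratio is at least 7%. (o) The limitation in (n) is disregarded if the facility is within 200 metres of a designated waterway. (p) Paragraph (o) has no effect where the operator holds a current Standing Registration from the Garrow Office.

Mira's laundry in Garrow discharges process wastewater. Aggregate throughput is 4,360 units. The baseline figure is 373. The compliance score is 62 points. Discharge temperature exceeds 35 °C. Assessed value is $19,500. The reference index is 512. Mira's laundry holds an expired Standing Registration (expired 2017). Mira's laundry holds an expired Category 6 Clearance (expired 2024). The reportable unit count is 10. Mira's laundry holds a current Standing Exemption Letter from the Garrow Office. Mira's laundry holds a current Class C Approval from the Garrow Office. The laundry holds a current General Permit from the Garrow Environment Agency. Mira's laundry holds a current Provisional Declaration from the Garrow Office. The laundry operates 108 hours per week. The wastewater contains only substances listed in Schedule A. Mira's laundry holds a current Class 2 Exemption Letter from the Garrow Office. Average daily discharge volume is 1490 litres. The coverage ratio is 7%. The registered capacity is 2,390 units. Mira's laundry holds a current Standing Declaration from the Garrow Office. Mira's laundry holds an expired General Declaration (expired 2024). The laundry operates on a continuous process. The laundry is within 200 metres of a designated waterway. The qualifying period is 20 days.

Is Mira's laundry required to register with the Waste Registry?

Exception (a) is satisfied on its face — a current General Permit is held; the baseline figure is 373, meeting the 348 threshold; a current Provisional Declaration is held. But applying paragraphs (f)–(g): (f) operates against (a): the reportable unit count is 10, meeting the 10 threshold. (g), which would lift (f), does not operate here — the qualifying period is 20 days, short of 25 days. (a) is therefore removed.
Exception (b) fails — no current Category 6 Clearance is held.
Exception (c): a current Standing Declaration is held; average daily discharge volume is 1490 litres, under the 1510 litres limit; a current Standing Exemption Letter is held — every condition holds. Turning to paragraph (h): (h) operates against (c): the reference index is 512, meeting the 502 threshold. So (c) is unavailable.
Exception (d) does not apply: the facility operates on a continuous process.
Exception (e)'s conditions are all satisfied: a current Class C Approval is held; the facility's operating hours per week are 108, below the 120 limit. Applying paragraphs (j)–(p): (j) is triggered (the compliance score is 62 points, meeting the 48 points threshold), but is set aside by (k): (k) is engaged — aggregate throughput is 4,360 units, meeting the 4,300 units threshold. (l) would limit (k) — discharge temperature exceeds 35 °C — but (m) sets (l) aside: (m) applies — assessed value is $19,500, less than the $20,500 limit. (n) would limit (m) — the coverage ratio is 7%, meeting the 7% threshold — but (o) sets (n) aside: (o) is engaged — the laundry is within 200 m of a designated waterway. (p), which would lift (o), is not triggered — no current Standing Registration is held. Exception (e) stands.

No — exception (e) applies; Mira's laundry is not required to register with the Waste Registry.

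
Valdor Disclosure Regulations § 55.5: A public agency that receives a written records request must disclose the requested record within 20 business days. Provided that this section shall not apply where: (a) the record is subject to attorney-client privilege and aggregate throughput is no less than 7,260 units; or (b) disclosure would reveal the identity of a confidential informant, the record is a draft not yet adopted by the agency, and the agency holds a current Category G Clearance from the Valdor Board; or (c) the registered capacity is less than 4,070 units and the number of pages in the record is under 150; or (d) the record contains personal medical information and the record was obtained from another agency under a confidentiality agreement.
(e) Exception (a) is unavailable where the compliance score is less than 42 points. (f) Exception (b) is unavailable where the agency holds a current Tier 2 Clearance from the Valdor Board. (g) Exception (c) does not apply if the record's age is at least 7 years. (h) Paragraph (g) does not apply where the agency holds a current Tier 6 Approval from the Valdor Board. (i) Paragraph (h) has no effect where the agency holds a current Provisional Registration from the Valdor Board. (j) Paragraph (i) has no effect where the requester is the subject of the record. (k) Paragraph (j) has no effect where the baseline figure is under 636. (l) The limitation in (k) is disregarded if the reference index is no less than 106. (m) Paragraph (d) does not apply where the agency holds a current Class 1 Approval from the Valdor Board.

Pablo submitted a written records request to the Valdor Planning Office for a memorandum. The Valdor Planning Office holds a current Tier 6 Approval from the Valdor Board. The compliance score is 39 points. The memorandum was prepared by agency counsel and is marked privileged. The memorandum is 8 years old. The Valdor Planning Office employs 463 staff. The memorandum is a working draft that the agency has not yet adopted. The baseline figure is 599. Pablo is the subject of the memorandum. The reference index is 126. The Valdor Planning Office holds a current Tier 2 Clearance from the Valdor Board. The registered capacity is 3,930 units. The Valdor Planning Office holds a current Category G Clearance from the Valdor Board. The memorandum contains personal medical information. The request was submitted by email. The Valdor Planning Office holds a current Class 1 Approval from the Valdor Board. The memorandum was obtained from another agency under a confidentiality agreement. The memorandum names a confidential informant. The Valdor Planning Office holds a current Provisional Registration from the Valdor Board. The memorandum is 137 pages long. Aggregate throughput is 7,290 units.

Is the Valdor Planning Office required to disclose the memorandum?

Exception (a) is satisfied on its face — the memorandum is privileged; aggregate throughput is 7,290 units, meeting the 7,260 units threshold. But: (e) is engaged — the compliance score is 39 points, less than the 42 points limit. Exception (a) does not apply.
Exception (b) is satisfied on its face — the memorandum names a confidential informant; the memorandum is an unadopted draft; a current Category G Clearance is held. Turning to paragraph (f): (f) operates — a current Tier 2 Clearance is held. So (b) is unavailable.
Exception (c)'s conditions are all satisfied: the registered capacity is 3,930 units, less than the 4,070 units limit; the number of pages in the record is 137, under the 150 limit. Considering the limiting provisions: (g) operates (the record's age is 8 years, meeting the 7 years threshold), but is itself disapplied by (h): (h) operates against (g): a current Tier 6 Approval is held. (i) would limit (h) — a current Provisional Registration is held — but (j) sets (i) aside: (j) is engaged — Pablo is the subject of the memorandum. (k) would limit (j) — the baseline figure is 599, under the 636 limit — but (l) sets (k) aside: (l) operates — the reference index is 126, meeting the 106 threshold. Exception (c) stands.
Exception (d)'s conditions are all satisfied: the memorandum contains personal medical information; the memorandum was obtained under a confidentiality agreement. However, paragraph (m) must be considered: (m) operates against (d): a current Class 1 Approval is held. So (d) is unavailable.

No — exception (c) applies; the Valdor Planning Office is not required to disclose the memorandum.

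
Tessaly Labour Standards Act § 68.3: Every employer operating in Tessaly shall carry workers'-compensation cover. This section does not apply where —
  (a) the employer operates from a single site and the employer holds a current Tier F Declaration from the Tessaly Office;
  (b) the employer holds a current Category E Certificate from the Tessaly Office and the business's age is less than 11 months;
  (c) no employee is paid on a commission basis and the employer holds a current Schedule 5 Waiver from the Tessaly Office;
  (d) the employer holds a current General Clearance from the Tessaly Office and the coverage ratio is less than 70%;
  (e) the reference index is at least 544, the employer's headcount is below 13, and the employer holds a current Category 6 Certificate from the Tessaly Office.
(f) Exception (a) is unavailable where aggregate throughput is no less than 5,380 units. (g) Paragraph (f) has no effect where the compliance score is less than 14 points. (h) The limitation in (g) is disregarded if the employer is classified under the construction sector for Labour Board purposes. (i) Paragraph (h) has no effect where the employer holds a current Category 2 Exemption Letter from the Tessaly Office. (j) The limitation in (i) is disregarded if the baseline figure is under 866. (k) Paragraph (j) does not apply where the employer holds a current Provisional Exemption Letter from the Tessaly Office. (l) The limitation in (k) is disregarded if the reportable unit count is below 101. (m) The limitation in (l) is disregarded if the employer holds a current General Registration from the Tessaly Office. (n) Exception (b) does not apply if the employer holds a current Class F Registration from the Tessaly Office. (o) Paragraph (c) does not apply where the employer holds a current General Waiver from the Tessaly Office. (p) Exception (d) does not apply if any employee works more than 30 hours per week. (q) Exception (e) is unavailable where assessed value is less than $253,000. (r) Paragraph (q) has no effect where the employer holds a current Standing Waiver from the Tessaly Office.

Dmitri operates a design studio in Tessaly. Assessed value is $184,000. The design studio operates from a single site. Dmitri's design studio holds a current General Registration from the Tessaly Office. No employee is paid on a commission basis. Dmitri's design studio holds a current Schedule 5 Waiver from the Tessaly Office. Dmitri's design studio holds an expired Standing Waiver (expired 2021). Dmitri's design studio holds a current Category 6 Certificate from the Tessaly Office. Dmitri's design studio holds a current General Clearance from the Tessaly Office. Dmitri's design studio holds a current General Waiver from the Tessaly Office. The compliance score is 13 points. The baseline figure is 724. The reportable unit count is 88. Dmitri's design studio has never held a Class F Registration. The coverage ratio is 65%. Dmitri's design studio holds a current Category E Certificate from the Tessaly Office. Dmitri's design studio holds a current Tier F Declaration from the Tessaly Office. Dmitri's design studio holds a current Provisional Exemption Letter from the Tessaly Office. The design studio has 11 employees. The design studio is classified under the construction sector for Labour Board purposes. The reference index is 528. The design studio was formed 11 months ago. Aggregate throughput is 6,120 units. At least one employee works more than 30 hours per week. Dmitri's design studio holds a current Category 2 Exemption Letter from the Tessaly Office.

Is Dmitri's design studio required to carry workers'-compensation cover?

Exception (a): the employer operates from a single site; a current Tier F Declaration is held — every condition holds. Applying paragraphs (f)–(m): (f) would limit (a) — aggregate throughput is 6,120 units, meeting the 5,380 units threshold — but (g) sets (f) aside: (g) operates against (f): the compliance score is 13 points, less than the 14 points limit. (h) would limit (g) — the design studio is classified under the construction sector — but (i) sets (h) aside: (i) operates against (h): a current Category 2 Exemption Letter is held. (j) applies (the baseline figure is 724, under the 866 limit), but is itself disapplied by (k): (k) operates against (j): a current Provisional Exemption Letter is held. (l) operates (the reportable unit count is 88, below the 101 limit), but is displaced by (m): (m) is triggered — a current General Registration is held. So (a) applies.
Exception (b) requires that the business's age is less than 11 months; but the business's age is 11 months, not less than 11 months, so (b) is unavailable.
All of (c)'s requirements are met (no employee is paid on commission; a current Schedule 5 Waiver is held). However, paragraph (o) must be considered: (o) applies — a current General Waiver is held. Exception (c) does not apply.
Exception (d)'s conditions are all satisfied: a current General Clearance is held; the coverage ratio is 65%, less than the 70% limit. But: (p) operates against (d): at least one employee exceeds 30 hours/week. Exception (d) does not apply.
Exception (e) fails — the reference index is 528, short of 544.

No — exception (a) applies; Dmitri's design studio is not required to carry workers'-compensation cover.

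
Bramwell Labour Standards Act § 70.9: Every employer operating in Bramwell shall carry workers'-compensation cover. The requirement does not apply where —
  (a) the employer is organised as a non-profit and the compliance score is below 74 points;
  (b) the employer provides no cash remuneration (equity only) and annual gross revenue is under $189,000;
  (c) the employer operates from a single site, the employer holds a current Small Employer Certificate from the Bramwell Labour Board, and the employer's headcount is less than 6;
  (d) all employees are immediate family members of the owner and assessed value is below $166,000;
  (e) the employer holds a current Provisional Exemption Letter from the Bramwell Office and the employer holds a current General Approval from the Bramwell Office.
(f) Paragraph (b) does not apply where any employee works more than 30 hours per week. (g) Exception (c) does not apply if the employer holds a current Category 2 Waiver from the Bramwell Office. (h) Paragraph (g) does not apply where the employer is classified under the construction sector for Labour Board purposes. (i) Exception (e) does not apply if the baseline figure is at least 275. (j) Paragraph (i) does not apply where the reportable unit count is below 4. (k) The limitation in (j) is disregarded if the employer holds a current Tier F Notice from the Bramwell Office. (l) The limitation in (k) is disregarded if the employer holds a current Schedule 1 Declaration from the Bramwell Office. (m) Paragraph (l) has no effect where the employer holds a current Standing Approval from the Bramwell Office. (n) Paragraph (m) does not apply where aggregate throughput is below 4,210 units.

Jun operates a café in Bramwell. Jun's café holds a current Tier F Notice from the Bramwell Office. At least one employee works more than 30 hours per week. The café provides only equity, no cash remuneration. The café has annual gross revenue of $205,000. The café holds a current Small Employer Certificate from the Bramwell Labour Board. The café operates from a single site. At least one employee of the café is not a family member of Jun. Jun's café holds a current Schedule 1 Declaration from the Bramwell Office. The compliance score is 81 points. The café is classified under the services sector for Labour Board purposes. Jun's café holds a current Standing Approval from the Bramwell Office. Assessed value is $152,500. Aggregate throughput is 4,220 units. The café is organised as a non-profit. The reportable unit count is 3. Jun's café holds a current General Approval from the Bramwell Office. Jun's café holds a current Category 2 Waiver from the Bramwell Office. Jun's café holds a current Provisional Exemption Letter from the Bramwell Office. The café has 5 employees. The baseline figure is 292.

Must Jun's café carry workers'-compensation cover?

Exception (a) does not apply: the compliance score is 81 points, not below 74 points.
Exception (b) fails — annual gross revenue is $205,000, not under $189,000.
Exception (c): the employer operates from a single site; a current Small Employer Certificate is held; the employer's headcount is 5, less than the 6 limit — every condition holds. Turning to paragraphs (g)–(h): (g) operates against (c): a current Category 2 Waiver is held. (h), which would lift (g), is not triggered — the café is classified under the services sector. So (c) is unavailable.
Exception (d) fails — at least one employee is not a family member.
Exception (e)'s conditions are all satisfied: a current Provisional Exemption Letter is held; a current General Approval is held. However, paragraphs (i)–(n) must be considered: (i) operates against (e): the baseline figure is 292, meeting the 275 threshold. (j) is triggered (the reportable unit count is 3, below the 4 limit), but is itself disapplied by (k): (k) applies — a current Tier F Notice is held. (l) applies (a current Schedule 1 Declaration is held), but yields to (m): (m) is engaged — a current Standing Approval is held. (n), which would lift (m), is inapplicable — aggregate throughput is 4,220 units, not below 4,210 units. (e) is therefore removed.
No exception displaces § 70.9.

Yes — Jun's café must carry workers'-compensation cover.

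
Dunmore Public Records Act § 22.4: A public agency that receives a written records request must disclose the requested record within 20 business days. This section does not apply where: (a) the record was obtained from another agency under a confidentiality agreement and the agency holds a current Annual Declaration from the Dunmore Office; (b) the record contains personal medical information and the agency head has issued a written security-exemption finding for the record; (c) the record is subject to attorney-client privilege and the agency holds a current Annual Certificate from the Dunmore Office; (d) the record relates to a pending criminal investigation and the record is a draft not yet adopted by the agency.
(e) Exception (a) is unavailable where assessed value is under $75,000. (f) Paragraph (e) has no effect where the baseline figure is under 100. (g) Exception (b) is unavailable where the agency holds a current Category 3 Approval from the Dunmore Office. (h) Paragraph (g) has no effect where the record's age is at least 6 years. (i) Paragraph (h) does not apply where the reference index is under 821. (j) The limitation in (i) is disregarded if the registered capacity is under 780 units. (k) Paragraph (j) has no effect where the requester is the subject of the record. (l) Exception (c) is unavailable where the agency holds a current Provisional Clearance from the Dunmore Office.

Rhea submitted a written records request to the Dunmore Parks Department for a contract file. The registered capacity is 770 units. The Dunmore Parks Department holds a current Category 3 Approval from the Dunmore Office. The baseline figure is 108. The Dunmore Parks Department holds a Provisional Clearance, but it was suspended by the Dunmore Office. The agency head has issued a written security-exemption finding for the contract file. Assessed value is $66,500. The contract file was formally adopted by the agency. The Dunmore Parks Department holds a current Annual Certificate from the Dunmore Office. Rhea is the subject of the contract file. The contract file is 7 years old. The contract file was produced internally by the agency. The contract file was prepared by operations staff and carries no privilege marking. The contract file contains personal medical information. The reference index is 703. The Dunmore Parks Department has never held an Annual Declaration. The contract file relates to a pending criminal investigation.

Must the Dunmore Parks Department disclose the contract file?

Exception (a) fails — the contract file was produced internally.
Exception (b)'s conditions are all satisfied: the contract file contains personal medical information; a written security-exemption finding has been issued. However, paragraphs (g)–(k) must be considered: (g) operates — a current Category 3 Approval is held. (h) is engaged (the record's age is 7 years, meeting the 6 years threshold), but is set aside by (i): (i) applies — the reference index is 703, under the 821 limit. (j) would limit (i) — the registered capacity is 770 units, under the 780 units limit — but (k) sets (j) aside: (k) operates against (j): Rhea is the subject of the contract file. Exception (b) does not apply.
Exception (c) does not apply: the contract file carries no privilege marking.
Exception (d) requires that the record is a draft not yet adopted by the agency; but the contract file has been formally adopted, so (d) is unavailable.
Every exception is unavailable, so the rule governs.

Yes — the Dunmore Parks Department must disclose the contract file.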